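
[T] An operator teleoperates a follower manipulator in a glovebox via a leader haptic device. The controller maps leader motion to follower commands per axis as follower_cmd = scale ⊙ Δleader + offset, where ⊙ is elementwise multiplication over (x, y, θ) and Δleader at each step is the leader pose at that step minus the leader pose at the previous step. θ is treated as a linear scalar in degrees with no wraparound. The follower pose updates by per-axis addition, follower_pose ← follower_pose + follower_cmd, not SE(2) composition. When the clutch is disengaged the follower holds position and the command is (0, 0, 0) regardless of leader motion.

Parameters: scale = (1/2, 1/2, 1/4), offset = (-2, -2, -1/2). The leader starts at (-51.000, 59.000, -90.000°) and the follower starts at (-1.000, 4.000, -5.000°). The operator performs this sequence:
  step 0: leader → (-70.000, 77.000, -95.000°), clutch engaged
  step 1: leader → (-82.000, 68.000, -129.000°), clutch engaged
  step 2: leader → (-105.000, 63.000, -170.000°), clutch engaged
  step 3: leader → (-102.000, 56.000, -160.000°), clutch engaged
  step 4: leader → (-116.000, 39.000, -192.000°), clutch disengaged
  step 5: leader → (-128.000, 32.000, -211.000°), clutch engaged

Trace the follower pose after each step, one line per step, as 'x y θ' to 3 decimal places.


step 0: Δleader=(-19.000, 18.000, -5.000°), engaged; cmd=(-11.500, 7.000, -1.750°) → follower=(-12.500, 11.000, -6.750°)
step 1: Δleader=(-12.000, -9.000, -34.000°), engaged; cmd=(-8.000, -6.500, -9.000°) → follower=(-20.500, 4.500, -15.750°)
step 2: Δleader=(-23.000, -5.000, -41.000°), engaged; cmd=(-13.500, -4.500, -10.750°) → follower=(-34.000, 0.000, -26.500°)
step 3: Δleader=(3.000, -7.000, 10.000°), engaged; cmd=(-0.500, -5.500, 2.000°) → follower=(-34.500, -5.500, -24.500°)
step 4: Δleader=(-14.000, -17.000, -32.000°), disengaged; cmd=(0,0,0) → follower holds at (-34.500, -5.500, -24.500°)
step 5: Δleader=(-12.000, -7.000, -19.000°), engaged; cmd=(-8.000, -5.500, -5.250°) → follower=(-42.500, -11.000, -29.750°)

-12.500 11.000 -6.750
-20.500 4.500 -15.750
-34.000 0.000 -26.500
-34.500 -5.500 -24.500
-34.500 -5.500 -24.500
-42.500 -11.000 -29.750


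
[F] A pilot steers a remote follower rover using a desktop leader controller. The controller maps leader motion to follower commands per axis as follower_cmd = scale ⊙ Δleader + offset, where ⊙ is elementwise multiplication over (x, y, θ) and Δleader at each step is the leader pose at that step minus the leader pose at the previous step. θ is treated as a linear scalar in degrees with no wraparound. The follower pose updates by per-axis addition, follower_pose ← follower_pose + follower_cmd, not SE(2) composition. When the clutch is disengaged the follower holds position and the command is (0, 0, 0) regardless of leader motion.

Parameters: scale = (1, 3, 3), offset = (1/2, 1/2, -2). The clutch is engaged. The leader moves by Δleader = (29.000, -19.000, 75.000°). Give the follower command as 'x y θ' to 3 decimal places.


29.500 -56.500 223.000

axis x: 1·29.000 + 1/2 = 29.500
axis y: 3·-19.000 + 1/2 = -56.500
axis θ: 3·75.000 + -2 = 223.000


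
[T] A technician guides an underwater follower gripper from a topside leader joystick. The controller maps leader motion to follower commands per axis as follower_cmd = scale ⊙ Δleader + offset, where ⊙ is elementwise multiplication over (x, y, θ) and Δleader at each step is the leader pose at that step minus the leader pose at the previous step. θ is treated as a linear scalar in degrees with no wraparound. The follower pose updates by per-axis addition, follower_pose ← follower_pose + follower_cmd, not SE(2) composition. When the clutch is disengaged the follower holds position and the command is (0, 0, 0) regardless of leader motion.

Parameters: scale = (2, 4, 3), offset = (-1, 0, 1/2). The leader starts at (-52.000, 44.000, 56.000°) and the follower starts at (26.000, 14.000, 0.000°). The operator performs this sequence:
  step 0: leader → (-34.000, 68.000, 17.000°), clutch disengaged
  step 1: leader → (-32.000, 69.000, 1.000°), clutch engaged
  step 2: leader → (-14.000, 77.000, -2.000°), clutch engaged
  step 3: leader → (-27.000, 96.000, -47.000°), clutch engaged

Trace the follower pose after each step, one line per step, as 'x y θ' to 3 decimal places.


26.000 14.000 0.000
29.000 18.000 -47.500
64.000 50.000 -56.000
37.000 126.000 -190.500

step 0: Δleader=(18.000, 24.000, -39.000°), disengaged; cmd=(0,0,0) → follower holds at (26.000, 14.000, 0.000°)
step 1: Δleader=(2.000, 1.000, -16.000°), engaged; cmd=(3.000, 4.000, -47.500°) → follower=(29.000, 18.000, -47.500°)
step 2: Δleader=(18.000, 8.000, -3.000°), engaged; cmd=(35.000, 32.000, -8.500°) → follower=(64.000, 50.000, -56.000°)
step 3: Δleader=(-13.000, 19.000, -45.000°), engaged; cmd=(-27.000, 76.000, -134.500°) → follower=(37.000, 126.000, -190.500°)


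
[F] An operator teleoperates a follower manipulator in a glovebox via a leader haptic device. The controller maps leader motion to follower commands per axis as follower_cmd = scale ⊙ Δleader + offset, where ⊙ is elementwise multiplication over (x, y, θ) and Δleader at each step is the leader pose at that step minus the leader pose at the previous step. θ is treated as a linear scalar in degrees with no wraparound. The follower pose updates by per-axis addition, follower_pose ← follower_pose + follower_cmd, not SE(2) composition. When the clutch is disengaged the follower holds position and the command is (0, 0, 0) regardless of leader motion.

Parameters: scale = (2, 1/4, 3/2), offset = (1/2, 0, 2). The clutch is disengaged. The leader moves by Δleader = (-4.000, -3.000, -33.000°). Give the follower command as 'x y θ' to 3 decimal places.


0.000 0.000 0.000

clutch disengaged → follower holds; cmd = (0, 0, 0)


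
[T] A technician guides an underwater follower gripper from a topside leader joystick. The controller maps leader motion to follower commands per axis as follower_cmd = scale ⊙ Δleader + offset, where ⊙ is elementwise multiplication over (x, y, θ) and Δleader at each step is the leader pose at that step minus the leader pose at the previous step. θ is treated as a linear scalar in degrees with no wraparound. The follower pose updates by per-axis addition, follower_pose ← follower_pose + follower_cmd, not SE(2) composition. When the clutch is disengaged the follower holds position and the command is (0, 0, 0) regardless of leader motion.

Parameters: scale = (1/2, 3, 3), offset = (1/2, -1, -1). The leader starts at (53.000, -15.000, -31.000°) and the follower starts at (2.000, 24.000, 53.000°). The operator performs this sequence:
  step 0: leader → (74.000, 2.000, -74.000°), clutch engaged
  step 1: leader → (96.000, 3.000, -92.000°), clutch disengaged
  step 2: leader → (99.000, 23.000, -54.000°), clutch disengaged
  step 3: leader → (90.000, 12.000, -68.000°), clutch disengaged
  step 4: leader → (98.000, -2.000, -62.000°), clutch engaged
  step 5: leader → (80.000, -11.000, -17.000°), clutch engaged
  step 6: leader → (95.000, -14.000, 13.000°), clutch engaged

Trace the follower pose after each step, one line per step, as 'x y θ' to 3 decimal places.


step 0: Δleader=(21.000, 17.000, -43.000°), engaged; cmd=(11.000, 50.000, -130.000°) → follower=(13.000, 74.000, -77.000°)
step 1: Δleader=(22.000, 1.000, -18.000°), disengaged; cmd=(0,0,0) → follower holds at (13.000, 74.000, -77.000°)
step 2: Δleader=(3.000, 20.000, 38.000°), disengaged; cmd=(0,0,0) → follower holds at (13.000, 74.000, -77.000°)
step 3: Δleader=(-9.000, -11.000, -14.000°), disengaged; cmd=(0,0,0) → follower holds at (13.000, 74.000, -77.000°)
step 4: Δleader=(8.000, -14.000, 6.000°), engaged; cmd=(4.500, -43.000, 17.000°) → follower=(17.500, 31.000, -60.000°)
step 5: Δleader=(-18.000, -9.000, 45.000°), engaged; cmd=(-8.500, -28.000, 134.000°) → follower=(9.000, 3.000, 74.000°)
step 6: Δleader=(15.000, -3.000, 30.000°), engaged; cmd=(8.000, -10.000, 89.000°) → follower=(17.000, -7.000, 163.000°)

13.000 74.000 -77.000
13.000 74.000 -77.000
13.000 74.000 -77.000
13.000 74.000 -77.000
17.500 31.000 -60.000
9.000 3.000 74.000
17.000 -7.000 163.000


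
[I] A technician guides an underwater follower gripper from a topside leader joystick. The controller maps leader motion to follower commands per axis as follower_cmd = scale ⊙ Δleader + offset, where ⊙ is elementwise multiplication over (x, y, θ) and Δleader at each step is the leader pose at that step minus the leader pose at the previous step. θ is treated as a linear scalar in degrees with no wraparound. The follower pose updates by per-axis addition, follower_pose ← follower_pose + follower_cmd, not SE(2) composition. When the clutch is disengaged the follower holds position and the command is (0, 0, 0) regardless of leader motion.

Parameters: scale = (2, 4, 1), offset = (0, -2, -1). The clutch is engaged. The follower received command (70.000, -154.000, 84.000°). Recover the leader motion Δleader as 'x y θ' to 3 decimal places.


35.000 -38.000 85.000

axis x: (70.000 − 0) / (2) = 35.000
axis y: (-154.000 − -2) / (4) = -38.000
axis θ: (84.000 − -1) / (1) = 85.000


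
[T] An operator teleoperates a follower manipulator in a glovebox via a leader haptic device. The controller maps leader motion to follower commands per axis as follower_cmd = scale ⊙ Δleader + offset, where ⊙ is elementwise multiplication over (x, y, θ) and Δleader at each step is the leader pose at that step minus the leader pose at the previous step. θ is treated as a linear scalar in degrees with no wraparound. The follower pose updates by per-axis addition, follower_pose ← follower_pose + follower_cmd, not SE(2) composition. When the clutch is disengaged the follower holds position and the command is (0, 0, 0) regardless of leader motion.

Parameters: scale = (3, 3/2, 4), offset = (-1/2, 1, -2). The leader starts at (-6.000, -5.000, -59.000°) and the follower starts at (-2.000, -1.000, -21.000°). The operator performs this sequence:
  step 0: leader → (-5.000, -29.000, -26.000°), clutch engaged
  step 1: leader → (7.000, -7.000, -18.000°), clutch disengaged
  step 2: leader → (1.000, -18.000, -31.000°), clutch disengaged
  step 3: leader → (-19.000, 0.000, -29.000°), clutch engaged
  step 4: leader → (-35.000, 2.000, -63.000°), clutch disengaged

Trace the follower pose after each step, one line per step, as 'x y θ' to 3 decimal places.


0.500 -36.000 109.000
0.500 -36.000 109.000
0.500 -36.000 109.000
-60.000 -8.000 115.000
-60.000 -8.000 115.000

step 0: Δleader=(1.000, -24.000, 33.000°), engaged; cmd=(2.500, -35.000, 130.000°) → follower=(0.500, -36.000, 109.000°)
step 1: Δleader=(12.000, 22.000, 8.000°), disengaged; cmd=(0,0,0) → follower holds at (0.500, -36.000, 109.000°)
step 2: Δleader=(-6.000, -11.000, -13.000°), disengaged; cmd=(0,0,0) → follower holds at (0.500, -36.000, 109.000°)
step 3: Δleader=(-20.000, 18.000, 2.000°), engaged; cmd=(-60.500, 28.000, 6.000°) → follower=(-60.000, -8.000, 115.000°)
step 4: Δleader=(-16.000, 2.000, -34.000°), disengaged; cmd=(0,0,0) → follower holds at (-60.000, -8.000, 115.000°)


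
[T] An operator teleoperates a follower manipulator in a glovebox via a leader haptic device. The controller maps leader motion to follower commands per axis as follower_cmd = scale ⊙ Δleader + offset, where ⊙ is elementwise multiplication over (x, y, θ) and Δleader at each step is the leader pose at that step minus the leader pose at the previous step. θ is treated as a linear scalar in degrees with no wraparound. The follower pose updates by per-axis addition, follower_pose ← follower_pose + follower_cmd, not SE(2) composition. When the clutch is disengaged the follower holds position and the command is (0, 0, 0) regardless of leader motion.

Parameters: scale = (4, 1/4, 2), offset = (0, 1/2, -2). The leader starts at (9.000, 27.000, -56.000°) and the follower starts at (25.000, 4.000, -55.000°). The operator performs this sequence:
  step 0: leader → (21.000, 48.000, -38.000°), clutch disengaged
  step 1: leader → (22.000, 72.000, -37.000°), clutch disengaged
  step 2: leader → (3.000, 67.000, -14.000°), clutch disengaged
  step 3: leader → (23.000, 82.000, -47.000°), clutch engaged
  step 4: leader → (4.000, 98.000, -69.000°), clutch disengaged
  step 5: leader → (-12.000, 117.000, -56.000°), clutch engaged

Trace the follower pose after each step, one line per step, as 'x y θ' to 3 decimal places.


25.000 4.000 -55.000
25.000 4.000 -55.000
25.000 4.000 -55.000
105.000 8.250 -123.000
105.000 8.250 -123.000
41.000 13.500 -99.000

step 0: Δleader=(12.000, 21.000, 18.000°), disengaged; cmd=(0,0,0) → follower holds at (25.000, 4.000, -55.000°)
step 1: Δleader=(1.000, 24.000, 1.000°), disengaged; cmd=(0,0,0) → follower holds at (25.000, 4.000, -55.000°)
step 2: Δleader=(-19.000, -5.000, 23.000°), disengaged; cmd=(0,0,0) → follower holds at (25.000, 4.000, -55.000°)
step 3: Δleader=(20.000, 15.000, -33.000°), engaged; cmd=(80.000, 4.250, -68.000°) → follower=(105.000, 8.250, -123.000°)
step 4: Δleader=(-19.000, 16.000, -22.000°), disengaged; cmd=(0,0,0) → follower holds at (105.000, 8.250, -123.000°)
step 5: Δleader=(-16.000, 19.000, 13.000°), engaged; cmd=(-64.000, 5.250, 24.000°) → follower=(41.000, 13.500, -99.000°)


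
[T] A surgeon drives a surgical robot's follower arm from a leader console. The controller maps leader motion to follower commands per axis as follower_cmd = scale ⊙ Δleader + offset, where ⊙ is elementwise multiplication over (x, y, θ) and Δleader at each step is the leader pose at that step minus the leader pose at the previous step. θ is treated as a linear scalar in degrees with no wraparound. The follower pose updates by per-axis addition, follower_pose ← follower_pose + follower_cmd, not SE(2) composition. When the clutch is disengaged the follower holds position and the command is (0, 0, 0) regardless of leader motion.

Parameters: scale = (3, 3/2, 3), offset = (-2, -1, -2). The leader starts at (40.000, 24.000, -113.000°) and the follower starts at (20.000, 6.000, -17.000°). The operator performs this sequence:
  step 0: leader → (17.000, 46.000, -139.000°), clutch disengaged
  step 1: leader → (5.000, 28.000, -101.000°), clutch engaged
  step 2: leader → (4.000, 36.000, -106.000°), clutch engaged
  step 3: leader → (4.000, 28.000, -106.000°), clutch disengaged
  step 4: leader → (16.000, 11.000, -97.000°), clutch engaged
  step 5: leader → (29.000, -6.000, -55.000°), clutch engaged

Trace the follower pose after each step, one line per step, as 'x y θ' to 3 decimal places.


20.000 6.000 -17.000
-18.000 -22.000 95.000
-23.000 -11.000 78.000
-23.000 -11.000 78.000
11.000 -37.500 103.000
48.000 -64.000 227.000

step 0: Δleader=(-23.000, 22.000, -26.000°), disengaged; cmd=(0,0,0) → follower holds at (20.000, 6.000, -17.000°)
step 1: Δleader=(-12.000, -18.000, 38.000°), engaged; cmd=(-38.000, -28.000, 112.000°) → follower=(-18.000, -22.000, 95.000°)
step 2: Δleader=(-1.000, 8.000, -5.000°), engaged; cmd=(-5.000, 11.000, -17.000°) → follower=(-23.000, -11.000, 78.000°)
step 3: Δleader=(0.000, -8.000, 0.000°), disengaged; cmd=(0,0,0) → follower holds at (-23.000, -11.000, 78.000°)
step 4: Δleader=(12.000, -17.000, 9.000°), engaged; cmd=(34.000, -26.500, 25.000°) → follower=(11.000, -37.500, 103.000°)
step 5: Δleader=(13.000, -17.000, 42.000°), engaged; cmd=(37.000, -26.500, 124.000°) → follower=(48.000, -64.000, 227.000°)


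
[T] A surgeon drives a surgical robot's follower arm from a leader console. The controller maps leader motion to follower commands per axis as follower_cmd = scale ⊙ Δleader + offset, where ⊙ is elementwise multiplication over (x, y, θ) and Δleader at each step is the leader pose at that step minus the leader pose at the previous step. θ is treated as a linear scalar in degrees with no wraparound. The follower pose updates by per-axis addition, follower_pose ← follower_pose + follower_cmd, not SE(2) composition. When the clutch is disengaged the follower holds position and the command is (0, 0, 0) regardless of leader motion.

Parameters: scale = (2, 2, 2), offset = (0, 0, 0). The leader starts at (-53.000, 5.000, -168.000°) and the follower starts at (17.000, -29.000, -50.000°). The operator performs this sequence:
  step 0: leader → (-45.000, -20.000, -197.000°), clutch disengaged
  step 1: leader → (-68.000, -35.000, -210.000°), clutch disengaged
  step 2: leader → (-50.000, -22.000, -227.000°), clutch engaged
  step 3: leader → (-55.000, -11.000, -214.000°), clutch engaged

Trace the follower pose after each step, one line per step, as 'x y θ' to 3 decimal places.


step 0: Δleader=(8.000, -25.000, -29.000°), disengaged; cmd=(0,0,0) → follower holds at (17.000, -29.000, -50.000°)
step 1: Δleader=(-23.000, -15.000, -13.000°), disengaged; cmd=(0,0,0) → follower holds at (17.000, -29.000, -50.000°)
step 2: Δleader=(18.000, 13.000, -17.000°), engaged; cmd=(36.000, 26.000, -34.000°) → follower=(53.000, -3.000, -84.000°)
step 3: Δleader=(-5.000, 11.000, 13.000°), engaged; cmd=(-10.000, 22.000, 26.000°) → follower=(43.000, 19.000, -58.000°)

17.000 -29.000 -50.000
17.000 -29.000 -50.000
53.000 -3.000 -84.000
43.000 19.000 -58.000


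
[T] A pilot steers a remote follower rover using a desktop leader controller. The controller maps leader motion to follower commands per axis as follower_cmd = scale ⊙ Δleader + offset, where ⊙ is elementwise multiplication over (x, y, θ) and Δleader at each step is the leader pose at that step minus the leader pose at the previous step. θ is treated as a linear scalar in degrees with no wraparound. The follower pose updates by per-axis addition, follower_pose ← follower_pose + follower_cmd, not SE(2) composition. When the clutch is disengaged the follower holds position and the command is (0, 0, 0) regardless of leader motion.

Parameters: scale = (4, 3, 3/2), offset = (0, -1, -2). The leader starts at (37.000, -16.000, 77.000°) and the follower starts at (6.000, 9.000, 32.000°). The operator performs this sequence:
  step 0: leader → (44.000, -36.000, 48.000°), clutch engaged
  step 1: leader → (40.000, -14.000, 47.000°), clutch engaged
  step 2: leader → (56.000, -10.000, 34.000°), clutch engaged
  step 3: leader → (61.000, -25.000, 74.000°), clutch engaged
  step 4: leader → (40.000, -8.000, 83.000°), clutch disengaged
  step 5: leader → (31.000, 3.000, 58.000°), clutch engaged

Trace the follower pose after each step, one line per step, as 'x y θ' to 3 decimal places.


step 0: Δleader=(7.000, -20.000, -29.000°), engaged; cmd=(28.000, -61.000, -45.500°) → follower=(34.000, -52.000, -13.500°)
step 1: Δleader=(-4.000, 22.000, -1.000°), engaged; cmd=(-16.000, 65.000, -3.500°) → follower=(18.000, 13.000, -17.000°)
step 2: Δleader=(16.000, 4.000, -13.000°), engaged; cmd=(64.000, 11.000, -21.500°) → follower=(82.000, 24.000, -38.500°)
step 3: Δleader=(5.000, -15.000, 40.000°), engaged; cmd=(20.000, -46.000, 58.000°) → follower=(102.000, -22.000, 19.500°)
step 4: Δleader=(-21.000, 17.000, 9.000°), disengaged; cmd=(0,0,0) → follower holds at (102.000, -22.000, 19.500°)
step 5: Δleader=(-9.000, 11.000, -25.000°), engaged; cmd=(-36.000, 32.000, -39.500°) → follower=(66.000, 10.000, -20.000°)

34.000 -52.000 -13.500
18.000 13.000 -17.000
82.000 24.000 -38.500
102.000 -22.000 19.500
102.000 -22.000 19.500
66.000 10.000 -20.000


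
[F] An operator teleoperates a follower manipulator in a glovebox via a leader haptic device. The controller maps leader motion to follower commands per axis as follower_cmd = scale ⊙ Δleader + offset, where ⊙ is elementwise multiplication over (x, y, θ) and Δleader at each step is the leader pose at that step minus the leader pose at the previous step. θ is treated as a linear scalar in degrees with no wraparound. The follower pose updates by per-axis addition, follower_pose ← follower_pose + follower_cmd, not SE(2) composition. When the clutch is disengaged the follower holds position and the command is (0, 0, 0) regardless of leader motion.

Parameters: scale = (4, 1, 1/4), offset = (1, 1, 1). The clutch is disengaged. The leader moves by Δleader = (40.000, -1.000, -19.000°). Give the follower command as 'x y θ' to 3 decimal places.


0.000 0.000 0.000

clutch disengaged → follower holds; cmd = (0, 0, 0)


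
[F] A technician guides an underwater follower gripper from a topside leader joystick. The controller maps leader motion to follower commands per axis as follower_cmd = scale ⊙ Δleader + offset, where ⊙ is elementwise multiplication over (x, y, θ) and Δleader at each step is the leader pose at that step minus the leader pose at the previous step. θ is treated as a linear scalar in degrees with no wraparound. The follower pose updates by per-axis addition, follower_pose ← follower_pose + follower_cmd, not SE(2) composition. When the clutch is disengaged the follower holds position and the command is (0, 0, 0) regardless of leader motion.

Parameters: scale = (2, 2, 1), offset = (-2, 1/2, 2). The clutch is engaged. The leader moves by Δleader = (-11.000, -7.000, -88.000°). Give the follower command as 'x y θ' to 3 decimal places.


-24.000 -13.500 -86.000

axis x: 2·-11.000 + -2 = -24.000
axis y: 2·-7.000 + 1/2 = -13.500
axis θ: 1·-88.000 + 2 = -86.000


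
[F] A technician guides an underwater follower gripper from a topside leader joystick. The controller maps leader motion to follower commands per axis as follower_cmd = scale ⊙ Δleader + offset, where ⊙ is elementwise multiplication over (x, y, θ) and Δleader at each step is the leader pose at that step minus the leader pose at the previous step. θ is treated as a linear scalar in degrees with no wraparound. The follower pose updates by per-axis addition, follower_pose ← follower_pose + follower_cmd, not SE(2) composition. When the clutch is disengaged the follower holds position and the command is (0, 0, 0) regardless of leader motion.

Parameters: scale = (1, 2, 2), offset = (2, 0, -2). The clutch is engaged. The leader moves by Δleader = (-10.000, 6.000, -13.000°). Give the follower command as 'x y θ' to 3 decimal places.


-8.000 12.000 -28.000

axis x: 1·-10.000 + 2 = -8.000
axis y: 2·6.000 + 0 = 12.000
axis θ: 2·-13.000 + -2 = -28.000


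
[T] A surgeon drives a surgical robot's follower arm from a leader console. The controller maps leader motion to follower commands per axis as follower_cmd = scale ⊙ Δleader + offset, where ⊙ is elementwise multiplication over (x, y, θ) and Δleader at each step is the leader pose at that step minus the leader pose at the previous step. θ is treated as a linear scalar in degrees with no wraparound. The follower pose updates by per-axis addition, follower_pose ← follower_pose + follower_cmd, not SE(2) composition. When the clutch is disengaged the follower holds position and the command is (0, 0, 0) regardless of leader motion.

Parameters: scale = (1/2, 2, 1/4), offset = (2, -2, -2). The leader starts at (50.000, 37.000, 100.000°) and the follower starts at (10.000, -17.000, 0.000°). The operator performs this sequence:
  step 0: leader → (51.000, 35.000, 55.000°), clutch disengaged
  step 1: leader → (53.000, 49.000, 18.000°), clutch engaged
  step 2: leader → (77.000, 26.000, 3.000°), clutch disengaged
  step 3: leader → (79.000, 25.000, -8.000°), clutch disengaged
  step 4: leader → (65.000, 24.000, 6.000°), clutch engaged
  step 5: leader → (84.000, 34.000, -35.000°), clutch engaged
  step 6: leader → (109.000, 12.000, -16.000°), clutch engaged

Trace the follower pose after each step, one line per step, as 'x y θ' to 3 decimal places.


step 0: Δleader=(1.000, -2.000, -45.000°), disengaged; cmd=(0,0,0) → follower holds at (10.000, -17.000, 0.000°)
step 1: Δleader=(2.000, 14.000, -37.000°), engaged; cmd=(3.000, 26.000, -11.250°) → follower=(13.000, 9.000, -11.250°)
step 2: Δleader=(24.000, -23.000, -15.000°), disengaged; cmd=(0,0,0) → follower holds at (13.000, 9.000, -11.250°)
step 3: Δleader=(2.000, -1.000, -11.000°), disengaged; cmd=(0,0,0) → follower holds at (13.000, 9.000, -11.250°)
step 4: Δleader=(-14.000, -1.000, 14.000°), engaged; cmd=(-5.000, -4.000, 1.500°) → follower=(8.000, 5.000, -9.750°)
step 5: Δleader=(19.000, 10.000, -41.000°), engaged; cmd=(11.500, 18.000, -12.250°) → follower=(19.500, 23.000, -22.000°)
step 6: Δleader=(25.000, -22.000, 19.000°), engaged; cmd=(14.500, -46.000, 2.750°) → follower=(34.000, -23.000, -19.250°)

10.000 -17.000 0.000
13.000 9.000 -11.250
13.000 9.000 -11.250
13.000 9.000 -11.250
8.000 5.000 -9.750
19.500 23.000 -22.000
34.000 -23.000 -19.250


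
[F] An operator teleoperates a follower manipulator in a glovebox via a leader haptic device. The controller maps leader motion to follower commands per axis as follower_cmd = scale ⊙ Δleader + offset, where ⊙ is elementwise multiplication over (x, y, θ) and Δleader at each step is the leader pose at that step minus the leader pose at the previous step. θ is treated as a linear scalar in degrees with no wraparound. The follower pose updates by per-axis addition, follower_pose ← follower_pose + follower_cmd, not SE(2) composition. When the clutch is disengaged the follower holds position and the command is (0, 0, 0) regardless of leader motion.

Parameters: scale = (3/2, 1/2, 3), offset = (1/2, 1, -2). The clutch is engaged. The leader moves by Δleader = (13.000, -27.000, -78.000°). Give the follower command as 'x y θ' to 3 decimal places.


20.000 -12.500 -236.000

axis x: 3/2·13.000 + 1/2 = 20.000
axis y: 1/2·-27.000 + 1 = -12.500
axis θ: 3·-78.000 + -2 = -236.000


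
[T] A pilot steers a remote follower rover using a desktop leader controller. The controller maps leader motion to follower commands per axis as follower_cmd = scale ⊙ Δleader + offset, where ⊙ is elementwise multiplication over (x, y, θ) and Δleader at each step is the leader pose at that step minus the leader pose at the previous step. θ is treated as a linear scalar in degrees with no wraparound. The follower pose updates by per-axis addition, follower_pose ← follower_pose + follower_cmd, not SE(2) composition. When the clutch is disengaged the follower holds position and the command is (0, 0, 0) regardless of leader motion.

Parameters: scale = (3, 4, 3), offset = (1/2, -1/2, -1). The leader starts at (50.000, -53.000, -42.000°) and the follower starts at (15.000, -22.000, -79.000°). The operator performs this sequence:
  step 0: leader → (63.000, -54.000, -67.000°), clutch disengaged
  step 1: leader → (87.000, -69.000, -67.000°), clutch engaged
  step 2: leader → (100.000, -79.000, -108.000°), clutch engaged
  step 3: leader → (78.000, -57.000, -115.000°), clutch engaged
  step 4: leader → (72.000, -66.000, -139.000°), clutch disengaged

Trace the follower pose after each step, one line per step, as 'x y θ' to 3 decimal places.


step 0: Δleader=(13.000, -1.000, -25.000°), disengaged; cmd=(0,0,0) → follower holds at (15.000, -22.000, -79.000°)
step 1: Δleader=(24.000, -15.000, 0.000°), engaged; cmd=(72.500, -60.500, -1.000°) → follower=(87.500, -82.500, -80.000°)
step 2: Δleader=(13.000, -10.000, -41.000°), engaged; cmd=(39.500, -40.500, -124.000°) → follower=(127.000, -123.000, -204.000°)
step 3: Δleader=(-22.000, 22.000, -7.000°), engaged; cmd=(-65.500, 87.500, -22.000°) → follower=(61.500, -35.500, -226.000°)
step 4: Δleader=(-6.000, -9.000, -24.000°), disengaged; cmd=(0,0,0) → follower holds at (61.500, -35.500, -226.000°)

15.000 -22.000 -79.000
87.500 -82.500 -80.000
127.000 -123.000 -204.000
61.500 -35.500 -226.000
61.500 -35.500 -226.000


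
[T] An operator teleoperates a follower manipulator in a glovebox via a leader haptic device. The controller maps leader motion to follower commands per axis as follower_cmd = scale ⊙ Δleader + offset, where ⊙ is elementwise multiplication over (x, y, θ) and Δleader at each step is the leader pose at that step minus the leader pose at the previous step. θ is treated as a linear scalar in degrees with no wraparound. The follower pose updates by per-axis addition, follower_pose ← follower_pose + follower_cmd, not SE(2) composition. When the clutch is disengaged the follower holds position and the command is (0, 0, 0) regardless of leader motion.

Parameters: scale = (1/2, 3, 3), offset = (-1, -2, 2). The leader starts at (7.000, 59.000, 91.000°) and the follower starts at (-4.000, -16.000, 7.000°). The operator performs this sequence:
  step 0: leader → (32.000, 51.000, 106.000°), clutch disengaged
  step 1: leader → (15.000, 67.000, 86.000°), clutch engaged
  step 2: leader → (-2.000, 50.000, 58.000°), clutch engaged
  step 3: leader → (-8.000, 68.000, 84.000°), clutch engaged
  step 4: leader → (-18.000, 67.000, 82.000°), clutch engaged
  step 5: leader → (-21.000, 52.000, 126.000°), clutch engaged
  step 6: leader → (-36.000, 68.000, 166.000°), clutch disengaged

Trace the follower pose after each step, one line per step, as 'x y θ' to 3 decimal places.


step 0: Δleader=(25.000, -8.000, 15.000°), disengaged; cmd=(0,0,0) → follower holds at (-4.000, -16.000, 7.000°)
step 1: Δleader=(-17.000, 16.000, -20.000°), engaged; cmd=(-9.500, 46.000, -58.000°) → follower=(-13.500, 30.000, -51.000°)
step 2: Δleader=(-17.000, -17.000, -28.000°), engaged; cmd=(-9.500, -53.000, -82.000°) → follower=(-23.000, -23.000, -133.000°)
step 3: Δleader=(-6.000, 18.000, 26.000°), engaged; cmd=(-4.000, 52.000, 80.000°) → follower=(-27.000, 29.000, -53.000°)
step 4: Δleader=(-10.000, -1.000, -2.000°), engaged; cmd=(-6.000, -5.000, -4.000°) → follower=(-33.000, 24.000, -57.000°)
step 5: Δleader=(-3.000, -15.000, 44.000°), engaged; cmd=(-2.500, -47.000, 134.000°) → follower=(-35.500, -23.000, 77.000°)
step 6: Δleader=(-15.000, 16.000, 40.000°), disengaged; cmd=(0,0,0) → follower holds at (-35.500, -23.000, 77.000°)

-4.000 -16.000 7.000
-13.500 30.000 -51.000
-23.000 -23.000 -133.000
-27.000 29.000 -53.000
-33.000 24.000 -57.000
-35.500 -23.000 77.000
-35.500 -23.000 77.000


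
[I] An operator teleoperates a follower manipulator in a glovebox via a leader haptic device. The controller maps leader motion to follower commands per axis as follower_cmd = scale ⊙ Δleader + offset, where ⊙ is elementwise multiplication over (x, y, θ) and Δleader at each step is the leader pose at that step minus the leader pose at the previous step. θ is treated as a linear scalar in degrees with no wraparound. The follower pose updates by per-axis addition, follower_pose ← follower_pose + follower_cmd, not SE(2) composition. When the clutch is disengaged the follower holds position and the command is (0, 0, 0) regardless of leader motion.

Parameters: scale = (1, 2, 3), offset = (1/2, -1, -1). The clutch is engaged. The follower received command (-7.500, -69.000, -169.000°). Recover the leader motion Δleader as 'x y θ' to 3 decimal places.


-8.000 -34.000 -56.000

axis x: (-7.500 − 1/2) / (1) = -8.000
axis y: (-69.000 − -1) / (2) = -34.000
axis θ: (-169.000 − -1) / (3) = -56.000


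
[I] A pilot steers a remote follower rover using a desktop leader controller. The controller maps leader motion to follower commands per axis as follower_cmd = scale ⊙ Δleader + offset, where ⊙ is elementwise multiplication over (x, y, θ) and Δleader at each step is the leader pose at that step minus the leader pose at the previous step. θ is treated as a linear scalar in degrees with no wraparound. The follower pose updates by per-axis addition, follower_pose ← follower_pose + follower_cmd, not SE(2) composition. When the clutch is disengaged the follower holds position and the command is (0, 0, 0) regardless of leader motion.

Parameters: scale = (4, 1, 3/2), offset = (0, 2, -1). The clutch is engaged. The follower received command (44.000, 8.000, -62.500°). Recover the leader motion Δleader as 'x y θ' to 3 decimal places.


axis x: (44.000 − 0) / (4) = 11.000
axis y: (8.000 − 2) / (1) = 6.000
axis θ: (-62.500 − -1) / (3/2) = -41.000

11.000 6.000 -41.000


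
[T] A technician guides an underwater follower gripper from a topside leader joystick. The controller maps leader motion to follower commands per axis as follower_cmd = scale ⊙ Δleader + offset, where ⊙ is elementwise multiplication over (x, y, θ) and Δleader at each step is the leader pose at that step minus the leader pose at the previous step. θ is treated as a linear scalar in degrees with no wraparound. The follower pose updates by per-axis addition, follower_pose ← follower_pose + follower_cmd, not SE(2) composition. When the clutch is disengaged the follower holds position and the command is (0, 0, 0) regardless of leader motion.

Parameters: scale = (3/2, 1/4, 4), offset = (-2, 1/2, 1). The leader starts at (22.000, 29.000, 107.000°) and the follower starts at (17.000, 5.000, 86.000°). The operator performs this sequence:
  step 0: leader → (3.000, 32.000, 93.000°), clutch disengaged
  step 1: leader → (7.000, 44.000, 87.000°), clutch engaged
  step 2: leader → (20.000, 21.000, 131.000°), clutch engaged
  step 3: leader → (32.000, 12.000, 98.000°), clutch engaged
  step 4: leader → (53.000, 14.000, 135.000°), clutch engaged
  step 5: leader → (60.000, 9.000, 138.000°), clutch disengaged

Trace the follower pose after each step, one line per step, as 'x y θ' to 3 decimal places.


17.000 5.000 86.000
21.000 8.500 63.000
38.500 3.250 240.000
54.500 1.500 109.000
84.000 2.500 258.000
84.000 2.500 258.000

step 0: Δleader=(-19.000, 3.000, -14.000°), disengaged; cmd=(0,0,0) → follower holds at (17.000, 5.000, 86.000°)
step 1: Δleader=(4.000, 12.000, -6.000°), engaged; cmd=(4.000, 3.500, -23.000°) → follower=(21.000, 8.500, 63.000°)
step 2: Δleader=(13.000, -23.000, 44.000°), engaged; cmd=(17.500, -5.250, 177.000°) → follower=(38.500, 3.250, 240.000°)
step 3: Δleader=(12.000, -9.000, -33.000°), engaged; cmd=(16.000, -1.750, -131.000°) → follower=(54.500, 1.500, 109.000°)
step 4: Δleader=(21.000, 2.000, 37.000°), engaged; cmd=(29.500, 1.000, 149.000°) → follower=(84.000, 2.500, 258.000°)
step 5: Δleader=(7.000, -5.000, 3.000°), disengaged; cmd=(0,0,0) → follower holds at (84.000, 2.500, 258.000°)


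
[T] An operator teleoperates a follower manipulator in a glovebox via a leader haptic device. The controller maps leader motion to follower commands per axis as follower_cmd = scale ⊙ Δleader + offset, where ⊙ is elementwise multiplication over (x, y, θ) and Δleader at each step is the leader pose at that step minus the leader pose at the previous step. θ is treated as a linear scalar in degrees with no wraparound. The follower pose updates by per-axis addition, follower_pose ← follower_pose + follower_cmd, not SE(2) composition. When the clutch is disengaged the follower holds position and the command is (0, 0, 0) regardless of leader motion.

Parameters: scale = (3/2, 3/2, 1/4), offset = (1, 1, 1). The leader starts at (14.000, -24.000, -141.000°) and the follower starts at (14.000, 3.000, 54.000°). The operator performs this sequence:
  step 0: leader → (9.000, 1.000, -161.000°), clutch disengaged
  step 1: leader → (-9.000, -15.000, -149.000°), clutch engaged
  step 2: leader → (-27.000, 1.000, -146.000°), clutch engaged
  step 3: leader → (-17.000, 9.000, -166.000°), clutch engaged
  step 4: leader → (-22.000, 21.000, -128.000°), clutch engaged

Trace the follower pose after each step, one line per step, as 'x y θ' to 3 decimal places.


14.000 3.000 54.000
-12.000 -20.000 58.000
-38.000 5.000 59.750
-22.000 18.000 55.750
-28.500 37.000 66.250

step 0: Δleader=(-5.000, 25.000, -20.000°), disengaged; cmd=(0,0,0) → follower holds at (14.000, 3.000, 54.000°)
step 1: Δleader=(-18.000, -16.000, 12.000°), engaged; cmd=(-26.000, -23.000, 4.000°) → follower=(-12.000, -20.000, 58.000°)
step 2: Δleader=(-18.000, 16.000, 3.000°), engaged; cmd=(-26.000, 25.000, 1.750°) → follower=(-38.000, 5.000, 59.750°)
step 3: Δleader=(10.000, 8.000, -20.000°), engaged; cmd=(16.000, 13.000, -4.000°) → follower=(-22.000, 18.000, 55.750°)
step 4: Δleader=(-5.000, 12.000, 38.000°), engaged; cmd=(-6.500, 19.000, 10.500°) → follower=(-28.500, 37.000, 66.250°)


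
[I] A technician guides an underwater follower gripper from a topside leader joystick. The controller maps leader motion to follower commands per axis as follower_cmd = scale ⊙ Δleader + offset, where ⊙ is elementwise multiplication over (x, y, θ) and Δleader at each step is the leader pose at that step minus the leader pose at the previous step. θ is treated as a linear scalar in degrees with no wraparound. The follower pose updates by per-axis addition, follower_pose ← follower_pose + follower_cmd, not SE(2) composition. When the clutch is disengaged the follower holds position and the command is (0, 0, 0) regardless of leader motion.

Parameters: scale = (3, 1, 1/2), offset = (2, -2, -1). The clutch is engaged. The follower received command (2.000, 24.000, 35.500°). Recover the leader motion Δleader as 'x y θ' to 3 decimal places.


0.000 26.000 73.000

axis x: (2.000 − 2) / (3) = 0.000
axis y: (24.000 − -2) / (1) = 26.000
axis θ: (35.500 − -1) / (1/2) = 73.000


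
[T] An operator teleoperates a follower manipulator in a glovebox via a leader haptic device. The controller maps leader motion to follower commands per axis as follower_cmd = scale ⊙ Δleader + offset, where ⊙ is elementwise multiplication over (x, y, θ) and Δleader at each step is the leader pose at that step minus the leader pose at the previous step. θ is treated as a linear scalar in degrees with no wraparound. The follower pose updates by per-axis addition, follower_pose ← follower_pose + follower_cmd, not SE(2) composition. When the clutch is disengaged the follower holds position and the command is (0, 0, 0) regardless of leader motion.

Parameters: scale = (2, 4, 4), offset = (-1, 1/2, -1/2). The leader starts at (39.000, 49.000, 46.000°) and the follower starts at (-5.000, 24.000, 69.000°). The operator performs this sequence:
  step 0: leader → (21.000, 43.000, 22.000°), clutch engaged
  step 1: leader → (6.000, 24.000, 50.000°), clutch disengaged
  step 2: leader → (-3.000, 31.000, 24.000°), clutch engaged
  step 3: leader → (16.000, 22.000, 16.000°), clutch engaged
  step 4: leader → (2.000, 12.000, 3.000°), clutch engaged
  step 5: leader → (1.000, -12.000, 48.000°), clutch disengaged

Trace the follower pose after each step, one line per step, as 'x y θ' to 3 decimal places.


step 0: Δleader=(-18.000, -6.000, -24.000°), engaged; cmd=(-37.000, -23.500, -96.500°) → follower=(-42.000, 0.500, -27.500°)
step 1: Δleader=(-15.000, -19.000, 28.000°), disengaged; cmd=(0,0,0) → follower holds at (-42.000, 0.500, -27.500°)
step 2: Δleader=(-9.000, 7.000, -26.000°), engaged; cmd=(-19.000, 28.500, -104.500°) → follower=(-61.000, 29.000, -132.000°)
step 3: Δleader=(19.000, -9.000, -8.000°), engaged; cmd=(37.000, -35.500, -32.500°) → follower=(-24.000, -6.500, -164.500°)
step 4: Δleader=(-14.000, -10.000, -13.000°), engaged; cmd=(-29.000, -39.500, -52.500°) → follower=(-53.000, -46.000, -217.000°)
step 5: Δleader=(-1.000, -24.000, 45.000°), disengaged; cmd=(0,0,0) → follower holds at (-53.000, -46.000, -217.000°)

-42.000 0.500 -27.500
-42.000 0.500 -27.500
-61.000 29.000 -132.000
-24.000 -6.500 -164.500
-53.000 -46.000 -217.000
-53.000 -46.000 -217.000


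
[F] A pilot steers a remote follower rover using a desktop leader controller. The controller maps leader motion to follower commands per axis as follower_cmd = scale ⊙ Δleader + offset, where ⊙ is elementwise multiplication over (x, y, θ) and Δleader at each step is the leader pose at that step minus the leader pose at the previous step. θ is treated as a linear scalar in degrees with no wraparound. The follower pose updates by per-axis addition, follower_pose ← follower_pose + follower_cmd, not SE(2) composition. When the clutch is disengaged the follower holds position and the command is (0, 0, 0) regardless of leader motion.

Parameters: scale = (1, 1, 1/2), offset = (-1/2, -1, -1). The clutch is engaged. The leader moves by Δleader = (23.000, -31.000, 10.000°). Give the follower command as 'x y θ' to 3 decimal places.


22.500 -32.000 4.000

axis x: 1·23.000 + -1/2 = 22.500
axis y: 1·-31.000 + -1 = -32.000
axis θ: 1/2·10.000 + -1 = 4.000
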